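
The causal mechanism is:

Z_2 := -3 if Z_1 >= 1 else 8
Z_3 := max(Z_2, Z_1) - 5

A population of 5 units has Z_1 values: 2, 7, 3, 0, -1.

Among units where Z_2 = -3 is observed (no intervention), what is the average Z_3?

-1

E[Z_3|Z_2=-3] averages over only the 3 units with Z_2=-3 (Z_1 = 2, 7, 3): Z_3 = -3, 2, -2, mean -1.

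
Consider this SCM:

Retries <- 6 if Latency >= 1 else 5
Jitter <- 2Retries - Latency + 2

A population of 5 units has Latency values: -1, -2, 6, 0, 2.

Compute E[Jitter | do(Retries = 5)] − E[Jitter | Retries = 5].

-2

do(Retries=5) breaks Retries's dependence on Latency. With Retries=5 fixed, Jitter across the units is 13, 14, 6, 12, 10, mean 11.
Conditioning on Retries=5 selects the 3 unit(s) with Latency ∈ {-1, -2, 0}. Their Jitter values: 13, 14, 12. Mean = 13.
Difference = 11 − 13 = -2.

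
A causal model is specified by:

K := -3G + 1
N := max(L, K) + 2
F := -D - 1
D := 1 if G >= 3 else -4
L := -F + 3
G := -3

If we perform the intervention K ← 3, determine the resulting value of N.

5

The intervention breaks the incoming arrows to K: K := -3G + 1 no longer applies, and K = 3.
D = 1 if G >= 3 else -4  [with G=-3]  = -4
F = -D - 1  [with D=-4]  = 3
L = -F + 3  [with F=3]  = 0
N = max(L, K) + 2  [with L=0, K=3]  = 5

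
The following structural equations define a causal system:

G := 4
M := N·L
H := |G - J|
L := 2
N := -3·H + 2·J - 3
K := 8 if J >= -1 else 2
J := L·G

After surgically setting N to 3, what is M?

Intervening sets N = 3 and removes its equation (N := -3·H + 2·J - 3).
M = N·L  [with N=3, L=2]  = 6

6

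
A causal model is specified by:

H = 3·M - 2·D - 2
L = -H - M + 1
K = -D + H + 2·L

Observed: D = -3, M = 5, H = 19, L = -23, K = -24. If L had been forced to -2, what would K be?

18

Intervening sets L = -2 and removes its equation (L = -H - M + 1).
H = 3·M - 2·D - 2  [with M=5, D=-3]  = 19
K = -D + H + 2·L  [with D=-3, H=19, L=-2]  = 18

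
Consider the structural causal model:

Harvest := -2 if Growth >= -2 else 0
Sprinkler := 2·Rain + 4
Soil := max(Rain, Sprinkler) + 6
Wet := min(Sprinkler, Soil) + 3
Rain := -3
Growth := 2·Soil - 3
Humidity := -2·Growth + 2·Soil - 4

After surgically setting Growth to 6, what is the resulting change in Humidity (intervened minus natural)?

-2

The intervention breaks the incoming arrows to Growth: Growth := 2·Soil - 3 no longer applies, and Growth = 6.
Sprinkler = 2·Rain + 4  [with Rain=-3]  = -2
Soil = max(Rain, Sprinkler) + 6  [with Rain=-3, Sprinkler=-2]  = 4
Humidity = -2·Growth + 2·Soil - 4  [with Growth=6, Soil=4]  = -8
Without intervention: Sprinkler = 2·Rain + 4  [with Rain=-3]  = -2; Soil = max(Rain, Sprinkler) + 6  [with Rain=-3, Sprinkler=-2]  = 4; Growth = 2·Soil - 3  [with Soil=4]  = 5; Humidity = -2·Growth + 2·Soil - 4  [with Growth=5, Soil=4]  = -6.
Change = -8 − (-6) = -2.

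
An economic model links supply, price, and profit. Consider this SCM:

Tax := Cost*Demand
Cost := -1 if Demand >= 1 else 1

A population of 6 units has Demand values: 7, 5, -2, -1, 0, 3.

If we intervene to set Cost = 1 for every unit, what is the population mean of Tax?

Under do(Cost=1), Cost's equation is replaced by Cost=1 for every unit. Per-unit Tax: 7, 5, -2, -1, 0, 3. Mean = 2.

2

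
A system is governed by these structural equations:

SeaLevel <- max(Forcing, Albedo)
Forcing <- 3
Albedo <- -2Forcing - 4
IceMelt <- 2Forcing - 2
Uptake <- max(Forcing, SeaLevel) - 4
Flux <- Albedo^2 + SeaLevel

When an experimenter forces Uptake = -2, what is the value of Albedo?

-10

do(Uptake=-2) replaces the equation Uptake <- max(Forcing, SeaLevel) - 4 with the constant Uptake = -2.
Albedo is not downstream of the intervention, so its value is determined by the original equations.
Albedo = -2Forcing - 4  [with Forcing=3]  = -10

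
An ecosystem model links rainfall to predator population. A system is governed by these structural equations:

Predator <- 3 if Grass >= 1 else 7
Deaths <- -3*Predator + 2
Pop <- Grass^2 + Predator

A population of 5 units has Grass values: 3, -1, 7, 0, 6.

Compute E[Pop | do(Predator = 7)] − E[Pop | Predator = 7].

Every unit gets Predator=7 under the intervention. Pop values become 16, 8, 56, 7, 43; E[Pop|do(Predator=7)] = 26.
E[Pop|Predator=7] averages over only the 2 units with Predator=7 (Grass = -1, 0): Pop = 8, 7, mean 7.5.
Difference = 26 − 7.5 = 18.5.

18.5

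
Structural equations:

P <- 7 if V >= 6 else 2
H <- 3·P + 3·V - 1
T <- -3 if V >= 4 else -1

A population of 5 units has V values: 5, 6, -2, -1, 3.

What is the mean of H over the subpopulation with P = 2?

8.75

E[H|P=2] averages over only the 4 units with P=2 (V = 5, -2, -1, 3): H = 20, -1, 2, 14, mean 8.75.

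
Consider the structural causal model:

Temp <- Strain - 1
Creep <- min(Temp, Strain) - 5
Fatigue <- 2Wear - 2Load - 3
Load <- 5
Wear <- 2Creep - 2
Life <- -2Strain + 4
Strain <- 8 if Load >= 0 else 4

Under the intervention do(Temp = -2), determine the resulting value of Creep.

The intervention breaks the incoming arrows to Temp: Temp <- Strain - 1 no longer applies, and Temp = -2.
Strain = 8 if Load >= 0 else 4  [with Load=5]  = 8
Creep = min(Temp, Strain) - 5  [with Temp=-2, Strain=8]  = -7

-7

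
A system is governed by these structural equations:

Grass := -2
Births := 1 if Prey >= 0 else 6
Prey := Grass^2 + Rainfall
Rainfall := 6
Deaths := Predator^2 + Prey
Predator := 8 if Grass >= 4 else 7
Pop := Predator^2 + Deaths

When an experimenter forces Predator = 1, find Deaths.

11

Under do(Predator=1), the mechanism Predator := 8 if Grass >= 4 else 7 is discarded; Predator is fixed at 1.
Prey = Grass^2 + Rainfall  [with Grass=-2, Rainfall=6]  = 10
Deaths = Predator^2 + Prey  [with Predator=1, Prey=10]  = 11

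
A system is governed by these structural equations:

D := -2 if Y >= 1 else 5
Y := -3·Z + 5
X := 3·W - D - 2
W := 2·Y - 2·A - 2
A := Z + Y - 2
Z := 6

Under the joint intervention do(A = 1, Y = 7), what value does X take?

30

Setting A = 1, Y = 7 by intervention discards those variables' equations.
W = 2·Y - 2·A - 2  [with Y=7, A=1]  = 10
D = -2 if Y >= 1 else 5  [with Y=7]  = -2
X = 3·W - D - 2  [with W=10, D=-2]  = 30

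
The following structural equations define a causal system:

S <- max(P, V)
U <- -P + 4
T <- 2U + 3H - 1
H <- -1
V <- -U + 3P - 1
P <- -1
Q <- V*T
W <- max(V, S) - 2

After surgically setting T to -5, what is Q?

45

do(T=-5) replaces the equation T <- 2U + 3H - 1 with the constant T = -5.
U = -P + 4  [with P=-1]  = 5
V = -U + 3P - 1  [with U=5, P=-1]  = -9
Q = V*T  [with V=-9, T=-5]  = 45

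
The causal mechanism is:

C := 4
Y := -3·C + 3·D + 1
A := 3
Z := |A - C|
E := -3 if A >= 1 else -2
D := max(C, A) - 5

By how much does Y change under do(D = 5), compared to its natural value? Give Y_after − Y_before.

18

Intervening sets D = 5 and removes its equation (D := max(C, A) - 5).
Y = -3·C + 3·D + 1  [with C=4, D=5]  = 4
Without intervention: D = max(C, A) - 5  [with C=4, A=3]  = -1; Y = -3·C + 3·D + 1  [with C=4, D=-1]  = -14.
Change = 4 − (-14) = 18.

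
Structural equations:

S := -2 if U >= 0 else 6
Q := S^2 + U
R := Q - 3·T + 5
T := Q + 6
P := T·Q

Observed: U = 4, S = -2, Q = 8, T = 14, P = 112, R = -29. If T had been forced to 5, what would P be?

Intervening sets T = 5 and removes its equation (T := Q + 6).
S = -2 if U >= 0 else 6  [with U=4]  = -2
Q = S^2 + U  [with S=-2, U=4]  = 8
P = T·Q  [with T=5, Q=8]  = 40

40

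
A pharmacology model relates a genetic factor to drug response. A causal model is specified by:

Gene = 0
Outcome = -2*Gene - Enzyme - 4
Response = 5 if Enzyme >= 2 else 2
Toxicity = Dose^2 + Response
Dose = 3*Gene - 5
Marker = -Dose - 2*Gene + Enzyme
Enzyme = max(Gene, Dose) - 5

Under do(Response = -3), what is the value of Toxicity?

The intervention breaks the incoming arrows to Response: Response = 5 if Enzyme >= 2 else 2 no longer applies, and Response = -3.
Dose = 3*Gene - 5  [with Gene=0]  = -5
Toxicity = Dose^2 + Response  [with Dose=-5, Response=-3]  = 22

22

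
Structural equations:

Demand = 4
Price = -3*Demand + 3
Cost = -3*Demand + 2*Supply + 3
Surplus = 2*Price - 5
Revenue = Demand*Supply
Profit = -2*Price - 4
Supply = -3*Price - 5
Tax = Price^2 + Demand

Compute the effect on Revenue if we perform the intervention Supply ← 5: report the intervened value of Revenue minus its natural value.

-68

do(Supply=5) replaces the equation Supply = -3*Price - 5 with the constant Supply = 5.
Revenue = Demand*Supply  [with Demand=4, Supply=5]  = 20
Without intervention: Price = -3*Demand + 3  [with Demand=4]  = -9; Supply = -3*Price - 5  [with Price=-9]  = 22; Revenue = Demand*Supply  [with Demand=4, Supply=22]  = 88.
Change = 20 − 88 = -68.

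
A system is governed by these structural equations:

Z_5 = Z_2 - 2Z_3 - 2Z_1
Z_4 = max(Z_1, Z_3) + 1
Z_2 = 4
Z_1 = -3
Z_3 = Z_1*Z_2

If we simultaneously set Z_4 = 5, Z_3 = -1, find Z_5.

12

The joint intervention fixes Z_4 = 5, Z_3 = -1, removing each variable's own equation.
Z_5 = Z_2 - 2Z_3 - 2Z_1  [with Z_2=4, Z_3=-1, Z_1=-3]  = 12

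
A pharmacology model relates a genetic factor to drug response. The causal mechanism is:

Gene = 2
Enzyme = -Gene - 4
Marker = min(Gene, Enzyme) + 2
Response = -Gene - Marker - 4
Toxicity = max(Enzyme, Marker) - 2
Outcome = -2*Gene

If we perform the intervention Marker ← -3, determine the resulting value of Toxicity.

do(Marker=-3) replaces the equation Marker = min(Gene, Enzyme) + 2 with the constant Marker = -3.
Enzyme = -Gene - 4  [with Gene=2]  = -6
Toxicity = max(Enzyme, Marker) - 2  [with Enzyme=-6, Marker=-3]  = -5

-5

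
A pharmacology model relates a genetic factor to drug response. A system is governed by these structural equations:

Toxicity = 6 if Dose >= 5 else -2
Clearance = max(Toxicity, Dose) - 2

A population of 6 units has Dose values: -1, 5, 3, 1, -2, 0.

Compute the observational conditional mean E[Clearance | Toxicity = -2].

Conditioning on Toxicity=-2 selects the 5 unit(s) with Dose ∈ {-1, 3, 1, -2, 0}. Their Clearance values: -3, 1, -1, -4, -2. Mean = -1.8.

-1.8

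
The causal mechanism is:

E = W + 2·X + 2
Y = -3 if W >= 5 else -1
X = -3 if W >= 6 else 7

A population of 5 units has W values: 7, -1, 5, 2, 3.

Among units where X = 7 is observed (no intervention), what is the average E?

18.25

Conditioning on X=7 selects the 4 unit(s) with W ∈ {-1, 5, 2, 3}. Their E values: 15, 21, 18, 19. Mean = 18.25.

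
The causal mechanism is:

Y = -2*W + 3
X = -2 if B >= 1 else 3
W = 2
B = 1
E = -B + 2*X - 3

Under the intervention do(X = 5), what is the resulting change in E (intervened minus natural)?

The intervention breaks the incoming arrows to X: X = -2 if B >= 1 else 3 no longer applies, and X = 5.
E = -B + 2*X - 3  [with B=1, X=5]  = 6
Without intervention: X = -2 if B >= 1 else 3  [with B=1]  = -2; E = -B + 2*X - 3  [with B=1, X=-2]  = -8.
Change = 6 − (-8) = 14.

14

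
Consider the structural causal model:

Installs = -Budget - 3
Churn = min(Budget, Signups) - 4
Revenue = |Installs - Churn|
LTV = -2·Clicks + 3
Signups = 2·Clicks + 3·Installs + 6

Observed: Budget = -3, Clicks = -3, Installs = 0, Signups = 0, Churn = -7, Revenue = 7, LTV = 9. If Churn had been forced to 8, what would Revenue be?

8

The intervention breaks the incoming arrows to Churn: Churn = min(Budget, Signups) - 4 no longer applies, and Churn = 8.
Installs = -Budget - 3  [with Budget=-3]  = 0
Revenue = |Installs - Churn|  [with Installs=0, Churn=8]  = 8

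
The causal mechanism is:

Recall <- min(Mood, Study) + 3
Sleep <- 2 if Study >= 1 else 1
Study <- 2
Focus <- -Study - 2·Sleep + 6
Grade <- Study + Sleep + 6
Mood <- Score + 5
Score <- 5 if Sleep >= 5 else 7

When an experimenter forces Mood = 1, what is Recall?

The intervention breaks the incoming arrows to Mood: Mood <- Score + 5 no longer applies, and Mood = 1.
Recall = min(Mood, Study) + 3  [with Mood=1, Study=2]  = 4

4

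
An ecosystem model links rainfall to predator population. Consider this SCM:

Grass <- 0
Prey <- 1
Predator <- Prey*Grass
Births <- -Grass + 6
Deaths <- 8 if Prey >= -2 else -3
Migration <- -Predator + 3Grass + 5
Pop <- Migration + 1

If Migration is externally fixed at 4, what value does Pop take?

Intervening sets Migration = 4 and removes its equation (Migration <- -Predator + 3Grass + 5).
Pop = Migration + 1  [with Migration=4]  = 5

5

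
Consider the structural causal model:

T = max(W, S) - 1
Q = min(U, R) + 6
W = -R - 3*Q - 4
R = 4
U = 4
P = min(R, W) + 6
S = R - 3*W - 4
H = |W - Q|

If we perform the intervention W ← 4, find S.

The intervention breaks the incoming arrows to W: W = -R - 3*Q - 4 no longer applies, and W = 4.
S = R - 3*W - 4  [with R=4, W=4]  = -12

-12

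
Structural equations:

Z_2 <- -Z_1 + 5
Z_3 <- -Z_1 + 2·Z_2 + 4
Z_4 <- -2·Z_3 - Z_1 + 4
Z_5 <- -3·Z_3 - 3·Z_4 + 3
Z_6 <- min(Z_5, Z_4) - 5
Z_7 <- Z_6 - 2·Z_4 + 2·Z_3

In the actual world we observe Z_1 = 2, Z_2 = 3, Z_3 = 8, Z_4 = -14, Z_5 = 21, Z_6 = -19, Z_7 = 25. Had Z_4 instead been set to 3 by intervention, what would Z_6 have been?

-35

Under do(Z_4=3), the mechanism Z_4 <- -2·Z_3 - Z_1 + 4 is discarded; Z_4 is fixed at 3.
Z_2 = -Z_1 + 5  [with Z_1=2]  = 3
Z_3 = -Z_1 + 2·Z_2 + 4  [with Z_1=2, Z_2=3]  = 8
Z_5 = -3·Z_3 - 3·Z_4 + 3  [with Z_3=8, Z_4=3]  = -30
Z_6 = min(Z_5, Z_4) - 5  [with Z_5=-30, Z_4=3]  = -35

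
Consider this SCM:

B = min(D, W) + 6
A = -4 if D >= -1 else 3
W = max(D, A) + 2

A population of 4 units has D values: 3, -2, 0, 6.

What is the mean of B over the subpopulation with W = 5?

E[B|W=5] averages over only the 2 units with W=5 (D = 3, -2): B = 9, 4, mean 6.5.

6.5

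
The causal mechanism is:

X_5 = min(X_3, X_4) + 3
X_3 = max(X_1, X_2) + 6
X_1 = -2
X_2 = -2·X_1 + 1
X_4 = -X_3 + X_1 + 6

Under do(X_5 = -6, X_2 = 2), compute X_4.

Setting X_5 = -6, X_2 = 2 by intervention discards those variables' equations.
X_3 = max(X_1, X_2) + 6  [with X_1=-2, X_2=2]  = 8
X_4 = -X_3 + X_1 + 6  [with X_3=8, X_1=-2]  = -4

-4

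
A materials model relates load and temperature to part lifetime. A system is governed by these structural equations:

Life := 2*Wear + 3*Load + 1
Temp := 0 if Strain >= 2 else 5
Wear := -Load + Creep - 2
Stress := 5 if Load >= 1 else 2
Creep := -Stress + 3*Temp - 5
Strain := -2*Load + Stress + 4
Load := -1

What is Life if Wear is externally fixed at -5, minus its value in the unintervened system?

6

Intervening sets Wear = -5 and removes its equation (Wear := -Load + Creep - 2).
Life = 2*Wear + 3*Load + 1  [with Wear=-5, Load=-1]  = -12
Without intervention: Stress = 5 if Load >= 1 else 2  [with Load=-1]  = 2; Strain = -2*Load + Stress + 4  [with Load=-1, Stress=2]  = 8; Temp = 0 if Strain >= 2 else 5  [with Strain=8]  = 0; Creep = -Stress + 3*Temp - 5  [with Stress=2, Temp=0]  = -7; Wear = -Load + Creep - 2  [with Load=-1, Creep=-7]  = -8; Life = 2*Wear + 3*Load + 1  [with Wear=-8, Load=-1]  = -18.
Change = -12 − (-18) = 6.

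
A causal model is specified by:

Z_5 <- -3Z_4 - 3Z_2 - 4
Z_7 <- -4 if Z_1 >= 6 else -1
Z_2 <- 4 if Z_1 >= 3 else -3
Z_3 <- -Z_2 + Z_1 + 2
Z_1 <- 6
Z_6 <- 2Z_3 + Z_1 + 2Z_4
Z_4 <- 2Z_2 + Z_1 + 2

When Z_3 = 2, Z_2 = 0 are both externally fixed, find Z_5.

-28

Setting Z_3 = 2, Z_2 = 0 by intervention discards those variables' equations.
Z_4 = 2Z_2 + Z_1 + 2  [with Z_2=0, Z_1=6]  = 8
Z_5 = -3Z_4 - 3Z_2 - 4  [with Z_4=8, Z_2=0]  = -28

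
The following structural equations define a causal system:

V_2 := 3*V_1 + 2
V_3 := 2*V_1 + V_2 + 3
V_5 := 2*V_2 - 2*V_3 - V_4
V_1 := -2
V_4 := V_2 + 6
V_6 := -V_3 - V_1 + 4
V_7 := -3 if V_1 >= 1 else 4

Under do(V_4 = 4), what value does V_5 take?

Intervening sets V_4 = 4 and removes its equation (V_4 := V_2 + 6).
V_2 = 3*V_1 + 2  [with V_1=-2]  = -4
V_3 = 2*V_1 + V_2 + 3  [with V_1=-2, V_2=-4]  = -5
V_5 = 2*V_2 - 2*V_3 - V_4  [with V_2=-4, V_3=-5, V_4=4]  = -2

-2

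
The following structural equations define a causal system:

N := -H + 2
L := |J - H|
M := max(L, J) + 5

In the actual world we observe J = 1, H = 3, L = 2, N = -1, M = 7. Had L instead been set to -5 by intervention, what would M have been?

6

do(L=-5) replaces the equation L := |J - H| with the constant L = -5.
M = max(L, J) + 5  [with L=-5, J=1]  = 6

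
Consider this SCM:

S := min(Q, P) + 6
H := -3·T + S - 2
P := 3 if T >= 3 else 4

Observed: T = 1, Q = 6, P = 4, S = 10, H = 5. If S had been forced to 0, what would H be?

-5

Intervening sets S = 0 and removes its equation (S := min(Q, P) + 6).
H = -3·T + S - 2  [with T=1, S=0]  = -5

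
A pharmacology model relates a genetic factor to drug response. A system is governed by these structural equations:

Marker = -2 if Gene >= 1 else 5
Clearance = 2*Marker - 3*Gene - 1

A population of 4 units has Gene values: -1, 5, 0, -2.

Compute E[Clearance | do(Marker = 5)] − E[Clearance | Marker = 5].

-4.5

Every unit gets Marker=5 under the intervention. Clearance values become 12, -6, 9, 15; E[Clearance|do(Marker=5)] = 7.5.
Observing Marker=5 restricts to units where Marker's equation naturally yields 5: Gene ∈ {-1, 0, -2}. In that subpopulation Clearance = 12, 9, 15, mean 12.
Difference = 7.5 − 12 = -4.5.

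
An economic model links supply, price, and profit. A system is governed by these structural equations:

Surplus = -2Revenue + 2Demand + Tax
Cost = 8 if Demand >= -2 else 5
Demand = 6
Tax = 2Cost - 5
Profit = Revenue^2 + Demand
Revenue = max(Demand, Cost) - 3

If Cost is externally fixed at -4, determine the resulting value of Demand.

6

Under do(Cost=-4), the mechanism Cost = 8 if Demand >= -2 else 5 is discarded; Cost is fixed at -4.
Demand is not downstream of the intervention, so its value is determined by the original equations.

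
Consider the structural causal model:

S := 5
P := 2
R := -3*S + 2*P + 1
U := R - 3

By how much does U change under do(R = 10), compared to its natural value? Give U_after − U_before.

20

The intervention breaks the incoming arrows to R: R := -3*S + 2*P + 1 no longer applies, and R = 10.
U = R - 3  [with R=10]  = 7
Without intervention: R = -3*S + 2*P + 1  [with S=5, P=2]  = -10; U = R - 3  [with R=-10]  = -13.
Change = 7 − (-13) = 20.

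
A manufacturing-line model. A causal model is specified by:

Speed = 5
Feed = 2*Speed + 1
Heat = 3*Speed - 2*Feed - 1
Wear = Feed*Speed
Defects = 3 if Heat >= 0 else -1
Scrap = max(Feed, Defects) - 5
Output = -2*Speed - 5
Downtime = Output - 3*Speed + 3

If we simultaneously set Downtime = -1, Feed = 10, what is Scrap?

5

The joint intervention fixes Downtime = -1, Feed = 10, removing each variable's own equation.
Heat = 3*Speed - 2*Feed - 1  [with Speed=5, Feed=10]  = -6
Defects = 3 if Heat >= 0 else -1  [with Heat=-6]  = -1
Scrap = max(Feed, Defects) - 5  [with Feed=10, Defects=-1]  = 5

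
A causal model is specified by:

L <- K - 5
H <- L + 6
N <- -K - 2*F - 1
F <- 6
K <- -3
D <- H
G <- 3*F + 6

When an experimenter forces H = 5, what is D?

5

Intervening sets H = 5 and removes its equation (H <- L + 6).
D = H  [with H=5]  = 5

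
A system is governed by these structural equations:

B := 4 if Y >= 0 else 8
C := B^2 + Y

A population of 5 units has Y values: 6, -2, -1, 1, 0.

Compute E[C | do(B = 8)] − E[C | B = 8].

Every unit gets B=8 under the intervention. C values become 70, 62, 63, 65, 64; E[C|do(B=8)] = 64.8.
Observing B=8 restricts to units where B's equation naturally yields 8: Y ∈ {-2, -1}. In that subpopulation C = 62, 63, mean 62.5.
Difference = 64.8 − 62.5 = 2.3.

2.3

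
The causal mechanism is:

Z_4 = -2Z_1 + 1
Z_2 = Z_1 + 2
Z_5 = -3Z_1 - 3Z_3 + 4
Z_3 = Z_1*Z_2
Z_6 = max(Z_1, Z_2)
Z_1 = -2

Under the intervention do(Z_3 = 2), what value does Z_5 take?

do(Z_3=2) replaces the equation Z_3 = Z_1*Z_2 with the constant Z_3 = 2.
Z_5 = -3Z_1 - 3Z_3 + 4  [with Z_1=-2, Z_3=2]  = 4

4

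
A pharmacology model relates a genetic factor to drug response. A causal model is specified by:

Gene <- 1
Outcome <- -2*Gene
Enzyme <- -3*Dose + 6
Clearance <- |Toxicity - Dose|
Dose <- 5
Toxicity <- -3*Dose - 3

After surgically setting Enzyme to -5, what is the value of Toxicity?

-18

The intervention breaks the incoming arrows to Enzyme: Enzyme <- -3*Dose + 6 no longer applies, and Enzyme = -5.
Toxicity is not downstream of the intervention, so its value is determined by the original equations.
Toxicity = -3*Dose - 3  [with Dose=5]  = -18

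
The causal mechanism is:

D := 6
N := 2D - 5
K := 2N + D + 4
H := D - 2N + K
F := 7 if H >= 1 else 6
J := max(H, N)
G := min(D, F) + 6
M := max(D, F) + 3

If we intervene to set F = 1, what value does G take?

Under do(F=1), the mechanism F := 7 if H >= 1 else 6 is discarded; F is fixed at 1.
G = min(D, F) + 6  [with D=6, F=1]  = 7

7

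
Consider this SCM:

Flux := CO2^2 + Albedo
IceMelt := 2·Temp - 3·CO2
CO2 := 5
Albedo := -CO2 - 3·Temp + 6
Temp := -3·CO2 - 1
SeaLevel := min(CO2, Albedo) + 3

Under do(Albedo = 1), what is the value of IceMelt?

-47

Under do(Albedo=1), the mechanism Albedo := -CO2 - 3·Temp + 6 is discarded; Albedo is fixed at 1.
Since IceMelt is not a descendant of the intervened variable, it is unaffected.
Temp = -3·CO2 - 1  [with CO2=5]  = -16
IceMelt = 2·Temp - 3·CO2  [with Temp=-16, CO2=5]  = -47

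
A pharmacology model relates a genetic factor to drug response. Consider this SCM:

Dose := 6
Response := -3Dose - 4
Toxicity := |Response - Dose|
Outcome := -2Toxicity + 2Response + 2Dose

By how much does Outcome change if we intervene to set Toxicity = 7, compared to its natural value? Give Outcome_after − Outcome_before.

42

The intervention breaks the incoming arrows to Toxicity: Toxicity := |Response - Dose| no longer applies, and Toxicity = 7.
Response = -3Dose - 4  [with Dose=6]  = -22
Outcome = -2Toxicity + 2Response + 2Dose  [with Toxicity=7, Response=-22, Dose=6]  = -46
Without intervention: Response = -3Dose - 4  [with Dose=6]  = -22; Toxicity = |Response - Dose|  [with Response=-22, Dose=6]  = 28; Outcome = -2Toxicity + 2Response + 2Dose  [with Toxicity=28, Response=-22, Dose=6]  = -88.
Change = -46 − (-88) = 42.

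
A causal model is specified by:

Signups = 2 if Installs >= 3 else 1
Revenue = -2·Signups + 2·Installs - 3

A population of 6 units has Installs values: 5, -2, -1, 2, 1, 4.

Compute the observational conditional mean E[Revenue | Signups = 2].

E[Revenue|Signups=2] averages over only the 2 units with Signups=2 (Installs = 5, 4): Revenue = 3, 1, mean 2.

2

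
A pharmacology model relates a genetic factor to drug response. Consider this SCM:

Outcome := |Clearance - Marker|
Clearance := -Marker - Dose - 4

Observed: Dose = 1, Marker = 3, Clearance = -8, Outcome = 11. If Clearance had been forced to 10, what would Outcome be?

The intervention breaks the incoming arrows to Clearance: Clearance := -Marker - Dose - 4 no longer applies, and Clearance = 10.
Outcome = |Clearance - Marker|  [with Clearance=10, Marker=3]  = 7

7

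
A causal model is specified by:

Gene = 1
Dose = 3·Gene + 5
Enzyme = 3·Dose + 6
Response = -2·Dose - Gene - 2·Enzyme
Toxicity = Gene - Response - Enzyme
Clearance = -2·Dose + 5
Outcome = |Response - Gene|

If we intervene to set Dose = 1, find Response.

-21

Under do(Dose=1), the mechanism Dose = 3·Gene + 5 is discarded; Dose is fixed at 1.
Enzyme = 3·Dose + 6  [with Dose=1]  = 9
Response = -2·Dose - Gene - 2·Enzyme  [with Dose=1, Gene=1, Enzyme=9]  = -21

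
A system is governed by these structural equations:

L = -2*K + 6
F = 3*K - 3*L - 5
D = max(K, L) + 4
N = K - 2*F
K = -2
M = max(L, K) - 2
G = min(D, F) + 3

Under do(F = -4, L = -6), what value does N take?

The joint intervention fixes F = -4, L = -6, removing each variable's own equation.
N = K - 2*F  [with K=-2, F=-4]  = 6

6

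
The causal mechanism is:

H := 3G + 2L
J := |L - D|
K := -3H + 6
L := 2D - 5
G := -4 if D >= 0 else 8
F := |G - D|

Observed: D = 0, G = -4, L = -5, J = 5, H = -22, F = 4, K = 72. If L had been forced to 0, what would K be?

The intervention breaks the incoming arrows to L: L := 2D - 5 no longer applies, and L = 0.
G = -4 if D >= 0 else 8  [with D=0]  = -4
H = 3G + 2L  [with G=-4, L=0]  = -12
K = -3H + 6  [with H=-12]  = 42

42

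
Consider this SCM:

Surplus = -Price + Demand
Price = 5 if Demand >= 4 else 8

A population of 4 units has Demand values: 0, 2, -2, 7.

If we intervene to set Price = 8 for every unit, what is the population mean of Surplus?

The intervention sets Price=8 in all 4 units regardless of Demand. Recomputing Surplus per unit gives -8, -6, -10, -1; average -6.25.

-6.25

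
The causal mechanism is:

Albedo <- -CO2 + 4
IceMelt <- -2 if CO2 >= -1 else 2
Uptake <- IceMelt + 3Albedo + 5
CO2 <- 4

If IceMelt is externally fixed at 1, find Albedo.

The intervention breaks the incoming arrows to IceMelt: IceMelt <- -2 if CO2 >= -1 else 2 no longer applies, and IceMelt = 1.
Since Albedo is not a descendant of the intervened variable, it is unaffected.
Albedo = -CO2 + 4  [with CO2=4]  = 0

0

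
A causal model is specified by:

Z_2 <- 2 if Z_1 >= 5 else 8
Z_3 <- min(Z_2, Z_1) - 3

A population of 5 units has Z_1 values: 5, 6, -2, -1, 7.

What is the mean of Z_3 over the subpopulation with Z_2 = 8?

-4.5

E[Z_3|Z_2=8] averages over only the 2 units with Z_2=8 (Z_1 = -2, -1): Z_3 = -5, -4, mean -4.5.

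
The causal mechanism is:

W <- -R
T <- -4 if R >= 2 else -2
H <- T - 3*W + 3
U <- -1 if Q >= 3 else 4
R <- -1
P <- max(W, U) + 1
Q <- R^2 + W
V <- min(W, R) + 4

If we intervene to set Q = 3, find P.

Under do(Q=3), the mechanism Q <- R^2 + W is discarded; Q is fixed at 3.
W = -R  [with R=-1]  = 1
U = -1 if Q >= 3 else 4  [with Q=3]  = -1
P = max(W, U) + 1  [with W=1, U=-1]  = 2

2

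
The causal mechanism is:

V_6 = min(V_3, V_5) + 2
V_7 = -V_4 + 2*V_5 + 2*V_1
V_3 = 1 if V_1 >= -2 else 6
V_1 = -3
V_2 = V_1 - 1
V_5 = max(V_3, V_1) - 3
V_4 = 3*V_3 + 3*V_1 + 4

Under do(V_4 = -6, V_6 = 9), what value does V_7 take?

6

Setting V_4 = -6, V_6 = 9 by intervention discards those variables' equations.
V_3 = 1 if V_1 >= -2 else 6  [with V_1=-3]  = 6
V_5 = max(V_3, V_1) - 3  [with V_3=6, V_1=-3]  = 3
V_7 = -V_4 + 2*V_5 + 2*V_1  [with V_4=-6, V_5=3, V_1=-3]  = 6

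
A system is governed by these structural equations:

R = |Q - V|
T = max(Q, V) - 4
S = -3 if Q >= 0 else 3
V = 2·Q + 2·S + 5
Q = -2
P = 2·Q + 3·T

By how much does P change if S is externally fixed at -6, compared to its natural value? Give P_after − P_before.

-27

do(S=-6) replaces the equation S = -3 if Q >= 0 else 3 with the constant S = -6.
V = 2·Q + 2·S + 5  [with Q=-2, S=-6]  = -11
T = max(Q, V) - 4  [with Q=-2, V=-11]  = -6
P = 2·Q + 3·T  [with Q=-2, T=-6]  = -22
Without intervention: S = -3 if Q >= 0 else 3  [with Q=-2]  = 3; V = 2·Q + 2·S + 5  [with Q=-2, S=3]  = 7; T = max(Q, V) - 4  [with Q=-2, V=7]  = 3; P = 2·Q + 3·T  [with Q=-2, T=3]  = 5.
Change = -22 − 5 = -27.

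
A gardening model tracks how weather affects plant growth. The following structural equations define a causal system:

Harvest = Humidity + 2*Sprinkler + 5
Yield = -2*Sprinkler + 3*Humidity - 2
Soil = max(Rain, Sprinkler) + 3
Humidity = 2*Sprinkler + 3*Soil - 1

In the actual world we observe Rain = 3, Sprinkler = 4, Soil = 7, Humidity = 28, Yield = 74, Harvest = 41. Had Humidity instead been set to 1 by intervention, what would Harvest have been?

Under do(Humidity=1), the mechanism Humidity = 2*Sprinkler + 3*Soil - 1 is discarded; Humidity is fixed at 1.
Harvest = Humidity + 2*Sprinkler + 5  [with Humidity=1, Sprinkler=4]  = 14

14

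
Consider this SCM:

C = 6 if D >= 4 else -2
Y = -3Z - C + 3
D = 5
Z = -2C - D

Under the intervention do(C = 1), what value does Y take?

Under do(C=1), the mechanism C = 6 if D >= 4 else -2 is discarded; C is fixed at 1.
Z = -2C - D  [with C=1, D=5]  = -7
Y = -3Z - C + 3  [with Z=-7, C=1]  = 23

23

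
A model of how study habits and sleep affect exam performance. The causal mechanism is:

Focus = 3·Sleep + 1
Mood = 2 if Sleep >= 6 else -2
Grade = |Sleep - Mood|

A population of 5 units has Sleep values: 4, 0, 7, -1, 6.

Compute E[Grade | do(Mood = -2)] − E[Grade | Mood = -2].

Every unit gets Mood=-2 under the intervention. Grade values become 6, 2, 9, 1, 8; E[Grade|do(Mood=-2)] = 5.2.
Observing Mood=-2 restricts to units where Mood's equation naturally yields -2: Sleep ∈ {4, 0, -1}. In that subpopulation Grade = 6, 2, 1, mean 3.
Difference = 5.2 − 3 = 2.2.

2.2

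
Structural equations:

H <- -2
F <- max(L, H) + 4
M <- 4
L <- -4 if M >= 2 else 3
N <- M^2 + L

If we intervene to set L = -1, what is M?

Under do(L=-1), the mechanism L <- -4 if M >= 2 else 3 is discarded; L is fixed at -1.
Since M is not a descendant of the intervened variable, it is unaffected.

4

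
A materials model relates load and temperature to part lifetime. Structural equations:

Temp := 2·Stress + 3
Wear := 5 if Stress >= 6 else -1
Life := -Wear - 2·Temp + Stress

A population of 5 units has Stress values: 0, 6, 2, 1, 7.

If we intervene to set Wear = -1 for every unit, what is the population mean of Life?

Every unit gets Wear=-1 under the intervention. Life values become -5, -23, -11, -8, -26; E[Life|do(Wear=-1)] = -14.6.

-14.6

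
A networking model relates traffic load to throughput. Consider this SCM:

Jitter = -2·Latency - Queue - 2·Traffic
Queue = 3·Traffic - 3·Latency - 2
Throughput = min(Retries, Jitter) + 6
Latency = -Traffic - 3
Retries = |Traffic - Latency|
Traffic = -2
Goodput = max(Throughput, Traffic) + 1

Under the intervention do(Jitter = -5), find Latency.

Under do(Jitter=-5), the mechanism Jitter = -2·Latency - Queue - 2·Traffic is discarded; Jitter is fixed at -5.
No directed path runs from Jitter to Latency, so Latency keeps its natural value.
Latency = -Traffic - 3  [with Traffic=-2]  = -1

-1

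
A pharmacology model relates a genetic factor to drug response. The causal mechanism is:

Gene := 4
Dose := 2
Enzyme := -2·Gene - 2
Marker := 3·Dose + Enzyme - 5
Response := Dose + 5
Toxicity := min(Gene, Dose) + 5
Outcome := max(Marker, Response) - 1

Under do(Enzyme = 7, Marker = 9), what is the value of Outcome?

Under do(Enzyme = 7, Marker = 9), each intervened variable's structural equation is replaced by its fixed value.
Response = Dose + 5  [with Dose=2]  = 7
Outcome = max(Marker, Response) - 1  [with Marker=9, Response=7]  = 8

8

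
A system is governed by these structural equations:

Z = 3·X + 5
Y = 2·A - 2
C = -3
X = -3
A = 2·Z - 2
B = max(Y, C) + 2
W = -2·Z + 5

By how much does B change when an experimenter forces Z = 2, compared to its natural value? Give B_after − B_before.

The intervention breaks the incoming arrows to Z: Z = 3·X + 5 no longer applies, and Z = 2.
A = 2·Z - 2  [with Z=2]  = 2
Y = 2·A - 2  [with A=2]  = 2
B = max(Y, C) + 2  [with Y=2, C=-3]  = 4
Without intervention: Z = 3·X + 5  [with X=-3]  = -4; A = 2·Z - 2  [with Z=-4]  = -10; Y = 2·A - 2  [with A=-10]  = -22; B = max(Y, C) + 2  [with Y=-22, C=-3]  = -1.
Change = 4 − (-1) = 5.

5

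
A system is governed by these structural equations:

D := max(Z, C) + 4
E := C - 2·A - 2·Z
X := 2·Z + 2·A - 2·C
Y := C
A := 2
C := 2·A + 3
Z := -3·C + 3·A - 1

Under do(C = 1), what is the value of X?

do(C=1) replaces the equation C := 2·A + 3 with the constant C = 1.
Z = -3·C + 3·A - 1  [with C=1, A=2]  = 2
X = 2·Z + 2·A - 2·C  [with Z=2, A=2, C=1]  = 6

6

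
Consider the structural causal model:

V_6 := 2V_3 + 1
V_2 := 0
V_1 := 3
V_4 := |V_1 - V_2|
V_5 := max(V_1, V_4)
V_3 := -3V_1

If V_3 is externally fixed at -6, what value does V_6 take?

-11

The intervention breaks the incoming arrows to V_3: V_3 := -3V_1 no longer applies, and V_3 = -6.
V_6 = 2V_3 + 1  [with V_3=-6]  = -11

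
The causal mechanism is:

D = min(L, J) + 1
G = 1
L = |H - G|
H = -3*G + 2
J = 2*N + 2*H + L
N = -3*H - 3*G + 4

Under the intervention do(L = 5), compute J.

11

Intervening sets L = 5 and removes its equation (L = |H - G|).
H = -3*G + 2  [with G=1]  = -1
N = -3*H - 3*G + 4  [with H=-1, G=1]  = 4
J = 2*N + 2*H + L  [with N=4, H=-1, L=5]  = 11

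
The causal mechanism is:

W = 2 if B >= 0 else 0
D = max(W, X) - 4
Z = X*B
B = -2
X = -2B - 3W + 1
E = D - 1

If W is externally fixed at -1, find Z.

-16

do(W=-1) replaces the equation W = 2 if B >= 0 else 0 with the constant W = -1.
X = -2B - 3W + 1  [with B=-2, W=-1]  = 8
Z = X*B  [with X=8, B=-2]  = -16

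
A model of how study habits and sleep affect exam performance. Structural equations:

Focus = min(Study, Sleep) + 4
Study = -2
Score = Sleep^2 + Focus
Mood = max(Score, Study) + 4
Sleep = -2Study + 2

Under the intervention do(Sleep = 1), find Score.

Under do(Sleep=1), the mechanism Sleep = -2Study + 2 is discarded; Sleep is fixed at 1.
Focus = min(Study, Sleep) + 4  [with Study=-2, Sleep=1]  = 2
Score = Sleep^2 + Focus  [with Sleep=1, Focus=2]  = 3

3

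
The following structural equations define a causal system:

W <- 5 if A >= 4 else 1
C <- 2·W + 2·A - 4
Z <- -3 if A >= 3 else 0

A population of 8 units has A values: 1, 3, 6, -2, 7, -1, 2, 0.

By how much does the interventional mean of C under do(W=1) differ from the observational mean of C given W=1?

Under do(W=1), W's equation is replaced by W=1 for every unit. Per-unit C: 0, 4, 10, -6, 12, -4, 2, -2. Mean = 2.
Conditioning on W=1 selects the 6 unit(s) with A ∈ {1, 3, -2, -1, 2, 0}. Their C values: 0, 4, -6, -4, 2, -2. Mean = -1.
Difference = 2 − (-1) = 3.

3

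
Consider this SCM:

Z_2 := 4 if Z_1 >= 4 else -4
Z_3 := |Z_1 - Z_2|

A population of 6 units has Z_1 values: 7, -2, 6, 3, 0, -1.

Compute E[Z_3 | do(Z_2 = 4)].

Under do(Z_2=4), Z_2's equation is replaced by Z_2=4 for every unit. Per-unit Z_3: 3, 6, 2, 1, 4, 5. Mean = 3.5.

3.5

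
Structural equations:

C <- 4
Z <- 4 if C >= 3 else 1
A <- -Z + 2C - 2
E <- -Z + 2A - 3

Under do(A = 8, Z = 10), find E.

The joint intervention fixes A = 8, Z = 10, removing each variable's own equation.
E = -Z + 2A - 3  [with Z=10, A=8]  = 3

3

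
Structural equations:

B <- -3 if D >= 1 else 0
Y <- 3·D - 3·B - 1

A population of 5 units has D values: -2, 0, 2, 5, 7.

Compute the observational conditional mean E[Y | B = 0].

-4

Conditioning on B=0 selects the 2 unit(s) with D ∈ {-2, 0}. Their Y values: -7, -1. Mean = -4.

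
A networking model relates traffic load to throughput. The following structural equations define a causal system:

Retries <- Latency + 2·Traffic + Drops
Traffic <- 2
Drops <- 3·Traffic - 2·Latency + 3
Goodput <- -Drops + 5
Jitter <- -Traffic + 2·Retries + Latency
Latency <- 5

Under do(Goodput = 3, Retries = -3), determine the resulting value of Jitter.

Setting Goodput = 3, Retries = -3 by intervention discards those variables' equations.
Jitter = -Traffic + 2·Retries + Latency  [with Traffic=2, Retries=-3, Latency=5]  = -3

-3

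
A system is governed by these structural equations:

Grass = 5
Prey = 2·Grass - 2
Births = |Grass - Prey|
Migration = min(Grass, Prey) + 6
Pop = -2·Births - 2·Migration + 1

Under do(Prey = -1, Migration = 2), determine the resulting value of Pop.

-15

Setting Prey = -1, Migration = 2 by intervention discards those variables' equations.
Births = |Grass - Prey|  [with Grass=5, Prey=-1]  = 6
Pop = -2·Births - 2·Migration + 1  [with Births=6, Migration=2]  = -15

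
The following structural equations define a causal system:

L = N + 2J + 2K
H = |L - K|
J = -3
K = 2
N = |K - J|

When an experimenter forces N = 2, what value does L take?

The intervention breaks the incoming arrows to N: N = |K - J| no longer applies, and N = 2.
L = N + 2J + 2K  [with N=2, J=-3, K=2]  = 0

0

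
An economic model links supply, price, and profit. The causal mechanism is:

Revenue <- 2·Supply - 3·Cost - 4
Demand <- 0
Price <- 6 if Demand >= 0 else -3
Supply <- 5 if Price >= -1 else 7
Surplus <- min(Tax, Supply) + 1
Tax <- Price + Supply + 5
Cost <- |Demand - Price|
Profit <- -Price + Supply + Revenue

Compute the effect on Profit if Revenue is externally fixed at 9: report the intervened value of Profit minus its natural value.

21

Under do(Revenue=9), the mechanism Revenue <- 2·Supply - 3·Cost - 4 is discarded; Revenue is fixed at 9.
Price = 6 if Demand >= 0 else -3  [with Demand=0]  = 6
Supply = 5 if Price >= -1 else 7  [with Price=6]  = 5
Profit = -Price + Supply + Revenue  [with Price=6, Supply=5, Revenue=9]  = 8
Without intervention: Price = 6 if Demand >= 0 else -3  [with Demand=0]  = 6; Supply = 5 if Price >= -1 else 7  [with Price=6]  = 5; Cost = |Demand - Price|  [with Demand=0, Price=6]  = 6; Revenue = 2·Supply - 3·Cost - 4  [with Supply=5, Cost=6]  = -12; Profit = -Price + Supply + Revenue  [with Price=6, Supply=5, Revenue=-12]  = -13.
Change = 8 − (-13) = 21.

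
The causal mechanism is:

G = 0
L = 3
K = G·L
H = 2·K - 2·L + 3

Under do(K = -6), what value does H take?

The intervention breaks the incoming arrows to K: K = G·L no longer applies, and K = -6.
H = 2·K - 2·L + 3  [with K=-6, L=3]  = -15

-15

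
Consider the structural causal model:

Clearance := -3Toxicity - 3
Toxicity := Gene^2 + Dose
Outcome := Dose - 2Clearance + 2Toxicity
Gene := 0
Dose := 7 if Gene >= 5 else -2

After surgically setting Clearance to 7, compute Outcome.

-20

Intervening sets Clearance = 7 and removes its equation (Clearance := -3Toxicity - 3).
Dose = 7 if Gene >= 5 else -2  [with Gene=0]  = -2
Toxicity = Gene^2 + Dose  [with Gene=0, Dose=-2]  = -2
Outcome = Dose - 2Clearance + 2Toxicity  [with Dose=-2, Clearance=7, Toxicity=-2]  = -20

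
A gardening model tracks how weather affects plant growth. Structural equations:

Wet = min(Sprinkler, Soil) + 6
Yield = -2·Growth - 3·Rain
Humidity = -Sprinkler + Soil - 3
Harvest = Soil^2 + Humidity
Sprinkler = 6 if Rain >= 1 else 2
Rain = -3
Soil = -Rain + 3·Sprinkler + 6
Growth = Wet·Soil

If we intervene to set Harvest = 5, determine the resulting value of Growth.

120

do(Harvest=5) replaces the equation Harvest = Soil^2 + Humidity with the constant Harvest = 5.
Growth is not downstream of the intervention, so its value is determined by the original equations.
Sprinkler = 6 if Rain >= 1 else 2  [with Rain=-3]  = 2
Soil = -Rain + 3·Sprinkler + 6  [with Rain=-3, Sprinkler=2]  = 15
Wet = min(Sprinkler, Soil) + 6  [with Sprinkler=2, Soil=15]  = 8
Growth = Wet·Soil  [with Wet=8, Soil=15]  = 120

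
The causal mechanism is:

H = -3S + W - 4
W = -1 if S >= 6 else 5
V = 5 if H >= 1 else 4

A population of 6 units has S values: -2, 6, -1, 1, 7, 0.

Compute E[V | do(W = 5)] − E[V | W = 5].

Every unit gets W=5 under the intervention. V values become 5, 4, 5, 4, 4, 5; E[V|do(W=5)] = 4.5.
E[V|W=5] averages over only the 4 units with W=5 (S = -2, -1, 1, 0): V = 5, 5, 4, 5, mean 4.75.
Difference = 4.5 − 4.75 = -0.25.

-0.25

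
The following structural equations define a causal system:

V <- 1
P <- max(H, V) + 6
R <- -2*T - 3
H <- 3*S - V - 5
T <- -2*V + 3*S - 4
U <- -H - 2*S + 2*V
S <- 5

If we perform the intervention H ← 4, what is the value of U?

Intervening sets H = 4 and removes its equation (H <- 3*S - V - 5).
U = -H - 2*S + 2*V  [with H=4, S=5, V=1]  = -12

-12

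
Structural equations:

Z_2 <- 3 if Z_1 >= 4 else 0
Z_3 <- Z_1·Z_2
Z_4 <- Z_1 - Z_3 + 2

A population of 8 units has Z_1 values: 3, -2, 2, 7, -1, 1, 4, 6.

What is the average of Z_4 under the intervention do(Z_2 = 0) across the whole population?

4.5

The intervention sets Z_2=0 in all 8 units regardless of Z_1. Recomputing Z_4 per unit gives 5, 0, 4, 9, 1, 3, 6, 8; average 4.5.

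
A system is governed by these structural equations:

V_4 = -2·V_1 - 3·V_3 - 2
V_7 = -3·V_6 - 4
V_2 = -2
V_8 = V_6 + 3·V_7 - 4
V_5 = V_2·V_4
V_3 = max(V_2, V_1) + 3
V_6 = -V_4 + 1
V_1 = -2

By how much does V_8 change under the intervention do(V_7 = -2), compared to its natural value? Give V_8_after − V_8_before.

24

do(V_7=-2) replaces the equation V_7 = -3·V_6 - 4 with the constant V_7 = -2.
V_3 = max(V_2, V_1) + 3  [with V_2=-2, V_1=-2]  = 1
V_4 = -2·V_1 - 3·V_3 - 2  [with V_1=-2, V_3=1]  = -1
V_6 = -V_4 + 1  [with V_4=-1]  = 2
V_8 = V_6 + 3·V_7 - 4  [with V_6=2, V_7=-2]  = -8
Without intervention: V_3 = max(V_2, V_1) + 3  [with V_2=-2, V_1=-2]  = 1; V_4 = -2·V_1 - 3·V_3 - 2  [with V_1=-2, V_3=1]  = -1; V_6 = -V_4 + 1  [with V_4=-1]  = 2; V_7 = -3·V_6 - 4  [with V_6=2]  = -10; V_8 = V_6 + 3·V_7 - 4  [with V_6=2, V_7=-10]  = -32.
Change = -8 − (-32) = 24.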